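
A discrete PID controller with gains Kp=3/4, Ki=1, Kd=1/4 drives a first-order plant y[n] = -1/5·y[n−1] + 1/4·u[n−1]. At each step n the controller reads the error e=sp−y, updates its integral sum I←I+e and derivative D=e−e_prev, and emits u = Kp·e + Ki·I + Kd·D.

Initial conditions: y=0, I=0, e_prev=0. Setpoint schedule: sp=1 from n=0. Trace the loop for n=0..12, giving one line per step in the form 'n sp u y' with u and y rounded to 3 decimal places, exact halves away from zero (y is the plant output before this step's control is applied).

0 1 2.000 0.000
1 1 1.750 0.500
2 1 2.700 0.338
3 1 2.782 0.608
4 1 3.309 0.574
5 1 3.450 0.712
6 1 3.757 0.720
7 1 3.888 0.795
8 1 4.076 0.813
9 1 4.181 0.856
10 1 4.300 0.874
11 1 4.378 0.900
12 1 4.456 0.914

(exact arithmetic carried between steps; '≈' marks a value shown rounded to 6 d.p. or computed from one; I and e_prev carry over from the previous line; the table rounds u and y to 3 d.p., halves away from zero)
n=0: y=0, sp=1, e=sp−y=1; I=1, D=e−e_prev=1; u=3/4·1+1·1+1/4·1=2; next y=-1/5·0+1/4·2=0.5
n=1: y=0.5, sp=1, e=sp−y=0.5; I=1.5, D=e−e_prev=-0.5; u=3/4·0.5+1·1.5+1/4·(-0.5)=1.75; next y=-1/5·0.5+1/4·1.75=0.3375
n=2: y=0.3375, sp=1, e=sp−y=0.6625; I=2.1625, D=e−e_prev=0.1625; u=3/4·0.6625+1·2.1625+1/4·0.1625=2.7; next y=-1/5·0.3375+1/4·2.7=0.6075
n=3: y=0.6075, sp=1, e=sp−y=0.3925; I=2.555, D=e−e_prev=-0.27; u=3/4·0.3925+1·2.555+1/4·(-0.27)=2.781875; next y=-1/5·0.6075+1/4·2.781875≈0.573969
n=4: y≈0.573969, sp=1, e=sp−y≈0.426031; I≈2.981031, D=e−e_prev≈0.033531; u=3/4·0.426031+1·2.981031+1/4·0.033531≈3.308938; next y=-1/5·0.573969+1/4·3.308938≈0.712441
n=5: y≈0.712441, sp=1, e=sp−y≈0.287559; I≈3.268591, D=e−e_prev≈-0.138472; u=3/4·0.287559+1·3.268591+1/4·(-0.138472)≈3.449642; next y=-1/5·0.712441+1/4·3.449642≈0.719922
n=6: y≈0.719922, sp=1, e=sp−y≈0.280078; I≈3.548668, D=e−e_prev≈-0.007482; u=3/4·0.280078+1·3.548668+1/4·(-0.007482)≈3.756856; next y=-1/5·0.719922+1/4·3.756856≈0.795230
n=7: y≈0.795230, sp=1, e=sp−y≈0.204771; I≈3.753439, D=e−e_prev≈-0.075307; u=3/4·0.204771+1·3.753439+1/4·(-0.075307)≈3.888190; next y=-1/5·0.795230+1/4·3.888190≈0.813002
n=8: y≈0.813002, sp=1, e=sp−y≈0.186998; I≈3.940437, D=e−e_prev≈-0.017772; u=3/4·0.186998+1·3.940437+1/4·(-0.017772)≈4.076243; next y=-1/5·0.813002+1/4·4.076243≈0.856460
n=9: y≈0.856460, sp=1, e=sp−y≈0.143540; I≈4.083977, D=e−e_prev≈-0.043459; u=3/4·0.143540+1·4.083977+1/4·(-0.043459)≈4.180767; next y=-1/5·0.856460+1/4·4.180767≈0.873900
n=10: y≈0.873900, sp=1, e=sp−y≈0.126100; I≈4.210077, D=e−e_prev≈-0.017439; u=3/4·0.126100+1·4.210077+1/4·(-0.017439)≈4.300293; next y=-1/5·0.873900+1/4·4.300293≈0.900293
n=11: y≈0.900293, sp=1, e=sp−y≈0.099707; I≈4.309784, D=e−e_prev≈-0.026394; u=3/4·0.099707+1·4.309784+1/4·(-0.026394)≈4.377966; next y=-1/5·0.900293+1/4·4.377966≈0.914433
n=12: y≈0.914433, sp=1, e=sp−y≈0.085567; I≈4.395351, D=e−e_prev≈-0.014139; u=3/4·0.085567+1·4.395351+1/4·(-0.014139)≈4.455992; next y=-1/5·0.914433+1/4·4.455992≈0.931111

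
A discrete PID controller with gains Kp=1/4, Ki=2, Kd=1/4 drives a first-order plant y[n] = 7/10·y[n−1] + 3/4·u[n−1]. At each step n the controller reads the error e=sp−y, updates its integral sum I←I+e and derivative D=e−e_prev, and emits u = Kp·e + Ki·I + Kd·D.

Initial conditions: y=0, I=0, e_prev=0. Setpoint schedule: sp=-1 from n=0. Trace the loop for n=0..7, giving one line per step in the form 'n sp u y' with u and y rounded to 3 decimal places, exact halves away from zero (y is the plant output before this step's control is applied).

0 -1 -2.500 0.000
1 -1 0.438 -1.875
2 -1 -0.508 -0.984
3 -1 -0.103 -1.070
4 -1 -0.594 -0.826
5 -1 -0.387 -1.024
6 -1 -0.431 -1.007
7 -1 -0.360 -1.028

(exact arithmetic carried between steps; '≈' marks a value shown rounded to 6 d.p. or computed from one; I and e_prev carry over from the previous line; the table rounds u and y to 3 d.p., halves away from zero)
n=0: y=0, sp=-1, e=sp−y=-1; I=-1, D=e−e_prev=-1; u=1/4·(-1)+2·(-1)+1/4·(-1)=-2.5; next y=7/10·0+3/4·(-2.5)=-1.875
n=1: y=-1.875, sp=-1, e=sp−y=0.875; I=-0.125, D=e−e_prev=1.875; u=1/4·0.875+2·(-0.125)+1/4·1.875=0.4375; next y=7/10·(-1.875)+3/4·0.4375=-0.984375
n=2: y=-0.984375, sp=-1, e=sp−y=-0.015625; I=-0.140625, D=e−e_prev=-0.890625; u=1/4·(-0.015625)+2·(-0.140625)+1/4·(-0.890625)≈-0.507813; next y=7/10·(-0.984375)+3/4·(-0.507813)≈-1.069922
n=3: y≈-1.069922, sp=-1, e=sp−y≈0.069922; I≈-0.070703, D=e−e_prev≈0.085547; u=1/4·0.069922+2·(-0.070703)+1/4·0.085547≈-0.102539; next y=7/10·(-1.069922)+3/4·(-0.102539)≈-0.825850
n=4: y≈-0.825850, sp=-1, e=sp−y≈-0.174150; I≈-0.244854, D=e−e_prev≈-0.244072; u=1/4·(-0.174150)+2·(-0.244854)+1/4·(-0.244072)≈-0.594263; next y=7/10·(-0.825850)+3/4·(-0.594263)≈-1.023792
n=5: y≈-1.023792, sp=-1, e=sp−y≈0.023792; I≈-0.221062, D=e−e_prev≈0.197942; u=1/4·0.023792+2·(-0.221062)+1/4·0.197942≈-0.386690; next y=7/10·(-1.023792)+3/4·(-0.386690)≈-1.006672
n=6: y≈-1.006672, sp=-1, e=sp−y≈0.006672; I≈-0.214390, D=e−e_prev≈-0.017120; u=1/4·0.006672+2·(-0.214390)+1/4·(-0.017120)≈-0.431392; next y=7/10·(-1.006672)+3/4·(-0.431392)≈-1.028214
n=7: y≈-1.028214, sp=-1, e=sp−y≈0.028214; I≈-0.186176, D=e−e_prev≈0.021543; u=1/4·0.028214+2·(-0.186176)+1/4·0.021543≈-0.359912; next y=7/10·(-1.028214)+3/4·(-0.359912)≈-0.989684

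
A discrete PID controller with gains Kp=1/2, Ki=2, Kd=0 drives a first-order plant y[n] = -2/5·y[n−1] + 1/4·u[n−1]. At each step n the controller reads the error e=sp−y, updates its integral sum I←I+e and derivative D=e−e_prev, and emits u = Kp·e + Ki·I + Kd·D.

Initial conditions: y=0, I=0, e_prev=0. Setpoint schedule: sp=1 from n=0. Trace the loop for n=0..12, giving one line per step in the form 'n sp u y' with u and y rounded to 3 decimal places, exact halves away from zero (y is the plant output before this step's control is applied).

0 1 2.500 0.000
1 1 2.938 0.625
2 1 4.039 0.484
3 1 4.241 0.816
4 1 4.814 0.734
5 1 4.906 0.910
6 1 5.205 0.863
7 1 5.246 0.956
8 1 5.401 0.929
9 1 5.419 0.979
10 1 5.500 0.963
11 1 5.507 0.990
12 1 5.550 0.981

(exact arithmetic carried between steps; '≈' marks a value shown rounded to 6 d.p. or computed from one; I and e_prev carry over from the previous line; the table rounds u and y to 3 d.p., halves away from zero)
n=0: y=0, sp=1, e=sp−y=1; I=1, D=e−e_prev=1; u=1/2·1+2·1+0·1=2.5; next y=-2/5·0+1/4·2.5=0.625
n=1: y=0.625, sp=1, e=sp−y=0.375; I=1.375, D=e−e_prev=-0.625; u=1/2·0.375+2·1.375+0·(-0.625)=2.9375; next y=-2/5·0.625+1/4·2.9375=0.484375
n=2: y=0.484375, sp=1, e=sp−y=0.515625; I=1.890625, D=e−e_prev=0.140625; u=1/2·0.515625+2·1.890625+0·0.140625≈4.039063; next y=-2/5·0.484375+1/4·4.039063≈0.816016
n=3: y≈0.816016, sp=1, e=sp−y≈0.183984; I≈2.074609, D=e−e_prev≈-0.331641; u=1/2·0.183984+2·2.074609+0·(-0.331641)≈4.241211; next y=-2/5·0.816016+1/4·4.241211≈0.733896
n=4: y≈0.733896, sp=1, e=sp−y≈0.266104; I≈2.340713, D=e−e_prev≈0.082119; u=1/2·0.266104+2·2.340713+0·0.082119≈4.814478; next y=-2/5·0.733896+1/4·4.814478≈0.910061
n=5: y≈0.910061, sp=1, e=sp−y≈0.089939; I≈2.430652, D=e−e_prev≈-0.176164; u=1/2·0.089939+2·2.430652+0·(-0.176164)≈4.906274; next y=-2/5·0.910061+1/4·4.906274≈0.862544
n=6: y≈0.862544, sp=1, e=sp−y≈0.137456; I≈2.568108, D=e−e_prev≈0.047517; u=1/2·0.137456+2·2.568108+0·0.047517≈5.204944; next y=-2/5·0.862544+1/4·5.204944≈0.956218
n=7: y≈0.956218, sp=1, e=sp−y≈0.043782; I≈2.611890, D=e−e_prev≈-0.093674; u=1/2·0.043782+2·2.611890+0·(-0.093674)≈5.245670; next y=-2/5·0.956218+1/4·5.245670≈0.928930
n=8: y≈0.928930, sp=1, e=sp−y≈0.071070; I≈2.682959, D=e−e_prev≈0.027288; u=1/2·0.071070+2·2.682959+0·0.027288≈5.401454; next y=-2/5·0.928930+1/4·5.401454≈0.978791
n=9: y≈0.978791, sp=1, e=sp−y≈0.021209; I≈2.704168, D=e−e_prev≈-0.049861; u=1/2·0.021209+2·2.704168+0·(-0.049861)≈5.418940; next y=-2/5·0.978791+1/4·5.418940≈0.963219
n=10: y≈0.963219, sp=1, e=sp−y≈0.036781; I≈2.740950, D=e−e_prev≈0.015573; u=1/2·0.036781+2·2.740950+0·0.015573≈5.500290; next y=-2/5·0.963219+1/4·5.500290≈0.989785
n=11: y≈0.989785, sp=1, e=sp−y≈0.010215; I≈2.751165, D=e−e_prev≈-0.026566; u=1/2·0.010215+2·2.751165+0·(-0.026566)≈5.507437; next y=-2/5·0.989785+1/4·5.507437≈0.980945
n=12: y≈0.980945, sp=1, e=sp−y≈0.019055; I≈2.770219, D=e−e_prev≈0.008840; u=1/2·0.019055+2·2.770219+0·0.008840≈5.549966; next y=-2/5·0.980945+1/4·5.549966≈0.995113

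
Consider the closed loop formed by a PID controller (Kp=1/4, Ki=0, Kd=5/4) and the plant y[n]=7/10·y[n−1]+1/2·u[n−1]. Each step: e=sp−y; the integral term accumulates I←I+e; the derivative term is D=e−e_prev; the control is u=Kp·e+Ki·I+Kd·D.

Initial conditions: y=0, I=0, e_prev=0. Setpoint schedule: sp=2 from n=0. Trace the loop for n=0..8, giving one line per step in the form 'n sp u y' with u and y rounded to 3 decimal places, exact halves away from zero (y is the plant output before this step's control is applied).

0 2 3.000 0.000
1 2 -1.750 1.500
2 2 2.113 0.175
3 2 -1.049 1.179
4 2 1.523 0.300
5 2 -0.582 0.972
6 2 1.131 0.389
7 2 -0.270 0.838
8 2 0.870 0.451

(exact arithmetic carried between steps; '≈' marks a value shown rounded to 6 d.p. or computed from one; I and e_prev carry over from the previous line; the table rounds u and y to 3 d.p., halves away from zero)
n=0: y=0, sp=2, e=sp−y=2; I=2, D=e−e_prev=2; u=1/4·2+0·2+5/4·2=3; next y=7/10·0+1/2·3=1.5
n=1: y=1.5, sp=2, e=sp−y=0.5; I=2.5, D=e−e_prev=-1.5; u=1/4·0.5+0·2.5+5/4·(-1.5)=-1.75; next y=7/10·1.5+1/2·(-1.75)=0.175
n=2: y=0.175, sp=2, e=sp−y=1.825; I=4.325, D=e−e_prev=1.325; u=1/4·1.825+0·4.325+5/4·1.325=2.1125; next y=7/10·0.175+1/2·2.1125=1.17875
n=3: y=1.17875, sp=2, e=sp−y=0.82125; I=5.14625, D=e−e_prev=-1.00375; u=1/4·0.82125+0·5.14625+5/4·(-1.00375)=-1.049375; next y=7/10·1.17875+1/2·(-1.049375)≈0.300438
n=4: y≈0.300438, sp=2, e=sp−y≈1.699563; I≈6.845813, D=e−e_prev≈0.878313; u=1/4·1.699563+0·6.845813+5/4·0.878313≈1.522781; next y=7/10·0.300438+1/2·1.522781≈0.971697
n=5: y≈0.971697, sp=2, e=sp−y≈1.028303; I≈7.874116, D=e−e_prev≈-0.671259; u=1/4·1.028303+0·7.874116+5/4·(-0.671259)≈-0.581998; next y=7/10·0.971697+1/2·(-0.581998)≈0.389189
n=6: y≈0.389189, sp=2, e=sp−y≈1.610811; I≈9.484927, D=e−e_prev≈0.582508; u=1/4·1.610811+0·9.484927+5/4·0.582508≈1.130838; next y=7/10·0.389189+1/2·1.130838≈0.837851
n=7: y≈0.837851, sp=2, e=sp−y≈1.162149; I≈10.647076, D=e−e_prev≈-0.448663; u=1/4·1.162149+0·10.647076+5/4·(-0.448663)≈-0.270291; next y=7/10·0.837851+1/2·(-0.270291)≈0.451350
n=8: y≈0.451350, sp=2, e=sp−y≈1.548650; I≈12.195726, D=e−e_prev≈0.386501; u=1/4·1.548650+0·12.195726+5/4·0.386501≈0.870288; next y=7/10·0.451350+1/2·0.870288≈0.751089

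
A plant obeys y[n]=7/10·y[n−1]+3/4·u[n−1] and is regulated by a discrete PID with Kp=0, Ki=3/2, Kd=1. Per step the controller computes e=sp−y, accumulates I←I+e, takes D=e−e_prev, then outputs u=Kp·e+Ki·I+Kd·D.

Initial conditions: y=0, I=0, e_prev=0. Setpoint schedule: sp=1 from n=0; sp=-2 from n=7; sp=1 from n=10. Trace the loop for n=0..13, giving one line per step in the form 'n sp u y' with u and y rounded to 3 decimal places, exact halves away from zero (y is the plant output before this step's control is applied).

0 1 2.500 0.000
1 1 -1.688 1.875
2 1 3.445 0.047
3 1 -3.378 2.617
4 1 5.063 -0.702
5 1 -5.722 3.306
6 1 8.035 -1.978
7 -2 -16.831 4.642
8 -2 17.865 -9.374
9 -2 -25.618 6.837
10 1 37.999 -14.427
11 1 -45.193 18.400
12 1 60.071 -21.015
13 1 -74.716 30.343

(exact arithmetic carried between steps; '≈' marks a value shown rounded to 6 d.p. or computed from one; I and e_prev carry over from the previous line; the table rounds u and y to 3 d.p., halves away from zero)
n=0: y=0, sp=1, e=sp−y=1; I=1, D=e−e_prev=1; u=0·1+3/2·1+1·1=2.5; next y=7/10·0+3/4·2.5=1.875
n=1: y=1.875, sp=1, e=sp−y=-0.875; I=0.125, D=e−e_prev=-1.875; u=0·(-0.875)+3/2·0.125+1·(-1.875)=-1.6875; next y=7/10·1.875+3/4·(-1.6875)=0.046875
n=2: y=0.046875, sp=1, e=sp−y=0.953125; I=1.078125, D=e−e_prev=1.828125; u=0·0.953125+3/2·1.078125+1·1.828125≈3.445313; next y=7/10·0.046875+3/4·3.445313≈2.616797
n=3: y≈2.616797, sp=1, e=sp−y≈-1.616797; I≈-0.538672, D=e−e_prev≈-2.569922; u=0·(-1.616797)+3/2·(-0.538672)+1·(-2.569922)≈-3.377930; next y=7/10·2.616797+3/4·(-3.377930)≈-0.701689
n=4: y≈-0.701689, sp=1, e=sp−y≈1.701689; I≈1.163018, D=e−e_prev≈3.318486; u=0·1.701689+3/2·1.163018+1·3.318486≈5.063013; next y=7/10·(-0.701689)+3/4·5.063013≈3.306077
n=5: y≈3.306077, sp=1, e=sp−y≈-2.306077; I≈-1.143059, D=e−e_prev≈-4.007766; u=0·(-2.306077)+3/2·(-1.143059)+1·(-4.007766)≈-5.722355; next y=7/10·3.306077+3/4·(-5.722355)≈-1.977513
n=6: y≈-1.977513, sp=1, e=sp−y≈2.977513; I≈1.834453, D=e−e_prev≈5.283590; u=0·2.977513+3/2·1.834453+1·5.283590≈8.035270; next y=7/10·(-1.977513)+3/4·8.035270≈4.642193
n=7: y≈4.642193, sp=-2, e=sp−y≈-6.642193; I≈-4.807740, D=e−e_prev≈-9.619706; u=0·(-6.642193)+3/2·(-4.807740)+1·(-9.619706)≈-16.831316; next y=7/10·4.642193+3/4·(-16.831316)≈-9.373952
n=8: y≈-9.373952, sp=-2, e=sp−y≈7.373952; I≈2.566212, D=e−e_prev≈14.016145; u=0·7.373952+3/2·2.566212+1·14.016145≈17.865462; next y=7/10·(-9.373952)+3/4·17.865462≈6.837331
n=9: y≈6.837331, sp=-2, e=sp−y≈-8.837331; I≈-6.271119, D=e−e_prev≈-16.211282; u=0·(-8.837331)+3/2·(-6.271119)+1·(-16.211282)≈-25.617961; next y=7/10·6.837331+3/4·(-25.617961)≈-14.427339
n=10: y≈-14.427339, sp=1, e=sp−y≈15.427339; I≈9.156220, D=e−e_prev≈24.264670; u=0·15.427339+3/2·9.156220+1·24.264670≈37.999000; next y=7/10·(-14.427339)+3/4·37.999000≈18.400113
n=11: y≈18.400113, sp=1, e=sp−y≈-17.400113; I≈-8.243893, D=e−e_prev≈-32.827452; u=0·(-17.400113)+3/2·(-8.243893)+1·(-32.827452)≈-45.193291; next y=7/10·18.400113+3/4·(-45.193291)≈-21.014889
n=12: y≈-21.014889, sp=1, e=sp−y≈22.014889; I≈13.770997, D=e−e_prev≈39.415002; u=0·22.014889+3/2·13.770997+1·39.415002≈60.071497; next y=7/10·(-21.014889)+3/4·60.071497≈30.343200
n=13: y≈30.343200, sp=1, e=sp−y≈-29.343200; I≈-15.572204, D=e−e_prev≈-51.358089; u=0·(-29.343200)+3/2·(-15.572204)+1·(-51.358089)≈-74.716395; next y=7/10·30.343200+3/4·(-74.716395)≈-34.797056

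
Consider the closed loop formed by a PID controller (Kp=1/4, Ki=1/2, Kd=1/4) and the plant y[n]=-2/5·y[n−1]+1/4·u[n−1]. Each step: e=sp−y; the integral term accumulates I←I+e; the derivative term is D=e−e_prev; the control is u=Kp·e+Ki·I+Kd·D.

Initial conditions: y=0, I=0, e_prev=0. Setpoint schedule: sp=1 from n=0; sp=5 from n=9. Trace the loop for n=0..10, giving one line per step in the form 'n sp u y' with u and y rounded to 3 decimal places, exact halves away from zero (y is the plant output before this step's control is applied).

0 1 1.000 0.000
1 1 1.000 0.250
2 1 1.538 0.150
3 1 1.763 0.324
4 1 2.158 0.311
5 1 2.395 0.415
6 1 2.696 0.433
7 1 2.916 0.501
8 1 3.155 0.529
9 5 7.349 0.577
10 5 7.543 1.606

(exact arithmetic carried between steps; '≈' marks a value shown rounded to 6 d.p. or computed from one; I and e_prev carry over from the previous line; the table rounds u and y to 3 d.p., halves away from zero)
n=0: y=0, sp=1, e=sp−y=1; I=1, D=e−e_prev=1; u=1/4·1+1/2·1+1/4·1=1; next y=-2/5·0+1/4·1=0.25
n=1: y=0.25, sp=1, e=sp−y=0.75; I=1.75, D=e−e_prev=-0.25; u=1/4·0.75+1/2·1.75+1/4·(-0.25)=1; next y=-2/5·0.25+1/4·1=0.15
n=2: y=0.15, sp=1, e=sp−y=0.85; I=2.6, D=e−e_prev=0.1; u=1/4·0.85+1/2·2.6+1/4·0.1=1.5375; next y=-2/5·0.15+1/4·1.5375=0.324375
n=3: y=0.324375, sp=1, e=sp−y=0.675625; I=3.275625, D=e−e_prev=-0.174375; u=1/4·0.675625+1/2·3.275625+1/4·(-0.174375)=1.763125; next y=-2/5·0.324375+1/4·1.763125≈0.311031
n=4: y≈0.311031, sp=1, e=sp−y≈0.688969; I≈3.964594, D=e−e_prev≈0.013344; u=1/4·0.688969+1/2·3.964594+1/4·0.013344≈2.157875; next y=-2/5·0.311031+1/4·2.157875≈0.415056
n=5: y≈0.415056, sp=1, e=sp−y≈0.584944; I≈4.549538, D=e−e_prev≈-0.104025; u=1/4·0.584944+1/2·4.549538+1/4·(-0.104025)≈2.394998; next y=-2/5·0.415056+1/4·2.394998≈0.432727
n=6: y≈0.432727, sp=1, e=sp−y≈0.567273; I≈5.116810, D=e−e_prev≈-0.017671; u=1/4·0.567273+1/2·5.116810+1/4·(-0.017671)≈2.695806; next y=-2/5·0.432727+1/4·2.695806≈0.500861
n=7: y≈0.500861, sp=1, e=sp−y≈0.499139; I≈5.615950, D=e−e_prev≈-0.068133; u=1/4·0.499139+1/2·5.615950+1/4·(-0.068133)≈2.915726; next y=-2/5·0.500861+1/4·2.915726≈0.528587
n=8: y≈0.528587, sp=1, e=sp−y≈0.471413; I≈6.087362, D=e−e_prev≈-0.027727; u=1/4·0.471413+1/2·6.087362+1/4·(-0.027727)≈3.154603; next y=-2/5·0.528587+1/4·3.154603≈0.577216
n=9: y≈0.577216, sp=5, e=sp−y≈4.422784; I≈10.510147, D=e−e_prev≈3.951372; u=1/4·4.422784+1/2·10.510147+1/4·3.951372≈7.348612; next y=-2/5·0.577216+1/4·7.348612≈1.606267
n=10: y≈1.606267, sp=5, e=sp−y≈3.393733; I≈13.903880, D=e−e_prev≈-1.029051; u=1/4·3.393733+1/2·13.903880+1/4·(-1.029051)≈7.543110; next y=-2/5·1.606267+1/4·7.543110≈1.243271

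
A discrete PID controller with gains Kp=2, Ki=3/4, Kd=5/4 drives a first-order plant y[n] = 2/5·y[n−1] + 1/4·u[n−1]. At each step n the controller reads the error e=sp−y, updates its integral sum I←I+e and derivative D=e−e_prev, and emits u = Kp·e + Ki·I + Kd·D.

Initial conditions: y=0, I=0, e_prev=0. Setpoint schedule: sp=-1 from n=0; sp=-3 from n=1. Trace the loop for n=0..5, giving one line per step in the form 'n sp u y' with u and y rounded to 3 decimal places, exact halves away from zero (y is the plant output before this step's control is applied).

0 -1 -4.000 0.000
1 -3 -7.500 -1.000
2 -3 -2.650 -2.275
3 -3 -7.598 -1.573
4 -3 -3.967 -2.528
5 -3 -7.617 -2.003

(exact arithmetic carried between steps; '≈' marks a value shown rounded to 6 d.p. or computed from one; I and e_prev carry over from the previous line; the table rounds u and y to 3 d.p., halves away from zero)
n=0: y=0, sp=-1, e=sp−y=-1; I=-1, D=e−e_prev=-1; u=2·(-1)+3/4·(-1)+5/4·(-1)=-4; next y=2/5·0+1/4·(-4)=-1
n=1: y=-1, sp=-3, e=sp−y=-2; I=-3, D=e−e_prev=-1; u=2·(-2)+3/4·(-3)+5/4·(-1)=-7.5; next y=2/5·(-1)+1/4·(-7.5)=-2.275
n=2: y=-2.275, sp=-3, e=sp−y=-0.725; I=-3.725, D=e−e_prev=1.275; u=2·(-0.725)+3/4·(-3.725)+5/4·1.275=-2.65; next y=2/5·(-2.275)+1/4·(-2.65)=-1.5725
n=3: y=-1.5725, sp=-3, e=sp−y=-1.4275; I=-5.1525, D=e−e_prev=-0.7025; u=2·(-1.4275)+3/4·(-5.1525)+5/4·(-0.7025)=-7.5975; next y=2/5·(-1.5725)+1/4·(-7.5975)=-2.528375
n=4: y=-2.528375, sp=-3, e=sp−y=-0.471625; I=-5.624125, D=e−e_prev=0.955875; u=2·(-0.471625)+3/4·(-5.624125)+5/4·0.955875=-3.9665; next y=2/5·(-2.528375)+1/4·(-3.9665)=-2.002975
n=5: y=-2.002975, sp=-3, e=sp−y=-0.997025; I=-6.62115, D=e−e_prev=-0.5254; u=2·(-0.997025)+3/4·(-6.62115)+5/4·(-0.5254)≈-7.616663; next y=2/5·(-2.002975)+1/4·(-7.616663)≈-2.705356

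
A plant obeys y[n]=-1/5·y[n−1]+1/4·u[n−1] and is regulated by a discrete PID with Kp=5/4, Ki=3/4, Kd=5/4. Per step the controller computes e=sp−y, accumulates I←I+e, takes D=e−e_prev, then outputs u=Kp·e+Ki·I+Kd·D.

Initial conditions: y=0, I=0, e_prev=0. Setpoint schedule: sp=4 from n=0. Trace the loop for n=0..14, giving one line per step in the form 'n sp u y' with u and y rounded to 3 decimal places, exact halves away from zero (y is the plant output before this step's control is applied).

(exact arithmetic carried between steps; '≈' marks a value shown rounded to 6 d.p. or computed from one; I and e_prev carry over from the previous line; the table rounds u and y to 3 d.p., halves away from zero)
n=0: y=0, sp=4, e=sp−y=4; I=4, D=e−e_prev=4; u=5/4·4+3/4·4+5/4·4=13; next y=-1/5·0+1/4·13=3.25
n=1: y=3.25, sp=4, e=sp−y=0.75; I=4.75, D=e−e_prev=-3.25; u=5/4·0.75+3/4·4.75+5/4·(-3.25)=0.4375; next y=-1/5·3.25+1/4·0.4375=-0.540625
n=2: y=-0.540625, sp=4, e=sp−y=4.540625; I=9.290625, D=e−e_prev=3.790625; u=5/4·4.540625+3/4·9.290625+5/4·3.790625≈17.382031; next y=-1/5·(-0.540625)+1/4·17.382031≈4.453633
n=3: y≈4.453633, sp=4, e=sp−y≈-0.453633; I≈8.836992, D=e−e_prev≈-4.994258; u=5/4·(-0.453633)+3/4·8.836992+5/4·(-4.994258)≈-0.182119; next y=-1/5·4.453633+1/4·(-0.182119)≈-0.936256
n=4: y≈-0.936256, sp=4, e=sp−y≈4.936256; I≈13.773249, D=e−e_prev≈5.389889; u=5/4·4.936256+3/4·13.773249+5/4·5.389889≈23.237618; next y=-1/5·(-0.936256)+1/4·23.237618≈5.996656
n=5: y≈5.996656, sp=4, e=sp−y≈-1.996656; I≈11.776593, D=e−e_prev≈-6.932912; u=5/4·(-1.996656)+3/4·11.776593+5/4·(-6.932912)≈-2.329516; next y=-1/5·5.996656+1/4·(-2.329516)≈-1.781710
n=6: y≈-1.781710, sp=4, e=sp−y≈5.781710; I≈17.558303, D=e−e_prev≈7.778366; u=5/4·5.781710+3/4·17.558303+5/4·7.778366≈30.118822; next y=-1/5·(-1.781710)+1/4·30.118822≈7.886048
n=7: y≈7.886048, sp=4, e=sp−y≈-3.886048; I≈13.672255, D=e−e_prev≈-9.667758; u=5/4·(-3.886048)+3/4·13.672255+5/4·(-9.667758)≈-6.688065; next y=-1/5·7.886048+1/4·(-6.688065)≈-3.249226
n=8: y≈-3.249226, sp=4, e=sp−y≈7.249226; I≈20.921481, D=e−e_prev≈11.135273; u=5/4·7.249226+3/4·20.921481+5/4·11.135273≈38.671734; next y=-1/5·(-3.249226)+1/4·38.671734≈10.317779
n=9: y≈10.317779, sp=4, e=sp−y≈-6.317779; I≈14.603702, D=e−e_prev≈-13.567004; u=5/4·(-6.317779)+3/4·14.603702+5/4·(-13.567004)≈-13.903202; next y=-1/5·10.317779+1/4·(-13.903202)≈-5.539356
n=10: y≈-5.539356, sp=4, e=sp−y≈9.539356; I≈24.143059, D=e−e_prev≈15.857135; u=5/4·9.539356+3/4·24.143059+5/4·15.857135≈49.852908; next y=-1/5·(-5.539356)+1/4·49.852908≈13.571098
n=11: y≈13.571098, sp=4, e=sp−y≈-9.571098; I≈14.571960, D=e−e_prev≈-19.110455; u=5/4·(-9.571098)+3/4·14.571960+5/4·(-19.110455)≈-24.922971; next y=-1/5·13.571098+1/4·(-24.922971)≈-8.944962
n=12: y≈-8.944962, sp=4, e=sp−y≈12.944962; I≈27.516923, D=e−e_prev≈22.516061; u=5/4·12.944962+3/4·27.516923+5/4·22.516061≈64.963971; next y=-1/5·(-8.944962)+1/4·64.963971≈18.029985
n=13: y≈18.029985, sp=4, e=sp−y≈-14.029985; I≈13.486937, D=e−e_prev≈-26.974948; u=5/4·(-14.029985)+3/4·13.486937+5/4·(-26.974948)≈-41.140963; next y=-1/5·18.029985+1/4·(-41.140963)≈-13.891238
n=14: y≈-13.891238, sp=4, e=sp−y≈17.891238; I≈31.378175, D=e−e_prev≈31.921223; u=5/4·17.891238+3/4·31.378175+5/4·31.921223≈85.799207; next y=-1/5·(-13.891238)+1/4·85.799207≈24.228049

0 4 13.000 0.000
1 4 0.438 3.250
2 4 17.382 -0.541
3 4 -0.182 4.454
4 4 23.238 -0.936
5 4 -2.330 5.997
6 4 30.119 -1.782
7 4 -6.688 7.886
8 4 38.672 -3.249
9 4 -13.903 10.318
10 4 49.853 -5.539
11 4 -24.923 13.571
12 4 64.964 -8.945
13 4 -41.141 18.030
14 4 85.799 -13.891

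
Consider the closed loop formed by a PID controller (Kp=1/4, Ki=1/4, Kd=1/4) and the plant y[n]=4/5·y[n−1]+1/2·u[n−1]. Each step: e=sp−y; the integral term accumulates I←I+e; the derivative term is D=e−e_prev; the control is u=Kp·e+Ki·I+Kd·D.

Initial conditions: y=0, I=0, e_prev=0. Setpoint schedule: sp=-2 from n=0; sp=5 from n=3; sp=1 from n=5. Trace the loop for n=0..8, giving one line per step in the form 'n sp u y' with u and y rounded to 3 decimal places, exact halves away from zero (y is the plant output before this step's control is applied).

0 -2 -1.500 0.000
1 -2 -0.938 -0.750
2 -2 -1.198 -1.069
3 5 4.028 -1.454
4 5 2.067 0.851
5 1 0.033 1.714
6 1 1.315 1.388
7 1 0.851 1.767
8 1 0.700 1.840

(exact arithmetic carried between steps; '≈' marks a value shown rounded to 6 d.p. or computed from one; I and e_prev carry over from the previous line; the table rounds u and y to 3 d.p., halves away from zero)
n=0: y=0, sp=-2, e=sp−y=-2; I=-2, D=e−e_prev=-2; u=1/4·(-2)+1/4·(-2)+1/4·(-2)=-1.5; next y=4/5·0+1/2·(-1.5)=-0.75
n=1: y=-0.75, sp=-2, e=sp−y=-1.25; I=-3.25, D=e−e_prev=0.75; u=1/4·(-1.25)+1/4·(-3.25)+1/4·0.75=-0.9375; next y=4/5·(-0.75)+1/2·(-0.9375)=-1.06875
n=2: y=-1.06875, sp=-2, e=sp−y=-0.93125; I=-4.18125, D=e−e_prev=0.31875; u=1/4·(-0.93125)+1/4·(-4.18125)+1/4·0.31875≈-1.198438; next y=4/5·(-1.06875)+1/2·(-1.198438)≈-1.454219
n=3: y≈-1.454219, sp=5, e=sp−y≈6.454219; I≈2.272969, D=e−e_prev≈7.385469; u=1/4·6.454219+1/4·2.272969+1/4·7.385469≈4.028164; next y=4/5·(-1.454219)+1/2·4.028164≈0.850707
n=4: y≈0.850707, sp=5, e=sp−y≈4.149293; I≈6.422262, D=e−e_prev≈-2.304926; u=1/4·4.149293+1/4·6.422262+1/4·(-2.304926)≈2.066657; next y=4/5·0.850707+1/2·2.066657≈1.713894
n=5: y≈1.713894, sp=1, e=sp−y≈-0.713894; I≈5.708367, D=e−e_prev≈-4.863187; u=1/4·(-0.713894)+1/4·5.708367+1/4·(-4.863187)≈0.032822; next y=4/5·1.713894+1/2·0.032822≈1.387526
n=6: y≈1.387526, sp=1, e=sp−y≈-0.387526; I≈5.320841, D=e−e_prev≈0.326368; u=1/4·(-0.387526)+1/4·5.320841+1/4·0.326368≈1.314921; next y=4/5·1.387526+1/2·1.314921≈1.767481
n=7: y≈1.767481, sp=1, e=sp−y≈-0.767481; I≈4.553360, D=e−e_prev≈-0.379955; u=1/4·(-0.767481)+1/4·4.553360+1/4·(-0.379955)≈0.851481; next y=4/5·1.767481+1/2·0.851481≈1.839725
n=8: y≈1.839725, sp=1, e=sp−y≈-0.839725; I≈3.713635, D=e−e_prev≈-0.072244; u=1/4·(-0.839725)+1/4·3.713635+1/4·(-0.072244)≈0.700416; next y=4/5·1.839725+1/2·0.700416≈1.821989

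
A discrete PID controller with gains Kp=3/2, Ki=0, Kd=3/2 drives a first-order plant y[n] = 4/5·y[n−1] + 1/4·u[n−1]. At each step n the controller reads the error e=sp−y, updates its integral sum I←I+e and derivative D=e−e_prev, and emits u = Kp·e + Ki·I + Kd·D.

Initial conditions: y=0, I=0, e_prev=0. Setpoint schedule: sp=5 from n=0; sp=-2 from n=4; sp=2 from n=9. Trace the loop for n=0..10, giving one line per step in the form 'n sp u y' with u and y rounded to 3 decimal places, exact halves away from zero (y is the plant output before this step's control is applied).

0 5 15.000 0.000
1 5 -3.750 3.750
2 5 6.938 2.063
3 5 0.441 3.384
4 -2 -16.876 2.818
5 -2 7.121 -1.965
6 -2 -6.573 0.208
7 -2 1.742 -1.476
8 -2 -2.978 -0.746
9 2 11.904 -1.341
10 2 -4.721 1.903

(exact arithmetic carried between steps; '≈' marks a value shown rounded to 6 d.p. or computed from one; I and e_prev carry over from the previous line; the table rounds u and y to 3 d.p., halves away from zero)
n=0: y=0, sp=5, e=sp−y=5; I=5, D=e−e_prev=5; u=3/2·5+0·5+3/2·5=15; next y=4/5·0+1/4·15=3.75
n=1: y=3.75, sp=5, e=sp−y=1.25; I=6.25, D=e−e_prev=-3.75; u=3/2·1.25+0·6.25+3/2·(-3.75)=-3.75; next y=4/5·3.75+1/4·(-3.75)=2.0625
n=2: y=2.0625, sp=5, e=sp−y=2.9375; I=9.1875, D=e−e_prev=1.6875; u=3/2·2.9375+0·9.1875+3/2·1.6875=6.9375; next y=4/5·2.0625+1/4·6.9375=3.384375
n=3: y=3.384375, sp=5, e=sp−y=1.615625; I=10.803125, D=e−e_prev=-1.321875; u=3/2·1.615625+0·10.803125+3/2·(-1.321875)=0.440625; next y=4/5·3.384375+1/4·0.440625≈2.817656
n=4: y≈2.817656, sp=-2, e=sp−y≈-4.817656; I≈5.985469, D=e−e_prev≈-6.433281; u=3/2·(-4.817656)+0·5.985469+3/2·(-6.433281)≈-16.876406; next y=4/5·2.817656+1/4·(-16.876406)≈-1.964977
n=5: y≈-1.964977, sp=-2, e=sp−y≈-0.035023; I≈5.950445, D=e−e_prev≈4.782633; u=3/2·(-0.035023)+0·5.950445+3/2·4.782633≈7.121414; next y=4/5·(-1.964977)+1/4·7.121414≈0.208372
n=6: y≈0.208372, sp=-2, e=sp−y≈-2.208372; I≈3.742073, D=e−e_prev≈-2.173349; u=3/2·(-2.208372)+0·3.742073+3/2·(-2.173349)≈-6.572582; next y=4/5·0.208372+1/4·(-6.572582)≈-1.476448
n=7: y≈-1.476448, sp=-2, e=sp−y≈-0.523552; I≈3.218521, D=e−e_prev≈1.684820; u=3/2·(-0.523552)+0·3.218521+3/2·1.684820≈1.741901; next y=4/5·(-1.476448)+1/4·1.741901≈-0.745683
n=8: y≈-0.745683, sp=-2, e=sp−y≈-1.254317; I≈1.964203, D=e−e_prev≈-0.730765; u=3/2·(-1.254317)+0·1.964203+3/2·(-0.730765)≈-2.977623; next y=4/5·(-0.745683)+1/4·(-2.977623)≈-1.340952
n=9: y≈-1.340952, sp=2, e=sp−y≈3.340952; I≈5.305155, D=e−e_prev≈4.595269; u=3/2·3.340952+0·5.305155+3/2·4.595269≈11.904332; next y=4/5·(-1.340952)+1/4·11.904332≈1.903321
n=10: y≈1.903321, sp=2, e=sp−y≈0.096679; I≈5.401834, D=e−e_prev≈-3.244273; u=3/2·0.096679+0·5.401834+3/2·(-3.244273)≈-4.721392; next y=4/5·1.903321+1/4·(-4.721392)≈0.342309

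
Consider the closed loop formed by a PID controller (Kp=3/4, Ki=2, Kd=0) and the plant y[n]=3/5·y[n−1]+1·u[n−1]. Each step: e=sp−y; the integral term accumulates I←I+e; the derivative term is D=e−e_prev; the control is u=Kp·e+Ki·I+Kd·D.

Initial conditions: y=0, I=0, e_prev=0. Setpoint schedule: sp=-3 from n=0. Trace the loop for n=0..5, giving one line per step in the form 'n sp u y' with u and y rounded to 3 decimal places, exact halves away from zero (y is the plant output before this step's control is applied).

(exact arithmetic carried between steps; '≈' marks a value shown rounded to 6 d.p. or computed from one; I and e_prev carry over from the previous line; the table rounds u and y to 3 d.p., halves away from zero)
n=0: y=0, sp=-3, e=sp−y=-3; I=-3, D=e−e_prev=-3; u=3/4·(-3)+2·(-3)+0·(-3)=-8.25; next y=3/5·0+1·(-8.25)=-8.25
n=1: y=-8.25, sp=-3, e=sp−y=5.25; I=2.25, D=e−e_prev=8.25; u=3/4·5.25+2·2.25+0·8.25=8.4375; next y=3/5·(-8.25)+1·8.4375=3.4875
n=2: y=3.4875, sp=-3, e=sp−y=-6.4875; I=-4.2375, D=e−e_prev=-11.7375; u=3/4·(-6.4875)+2·(-4.2375)+0·(-11.7375)=-13.340625; next y=3/5·3.4875+1·(-13.340625)=-11.248125
n=3: y=-11.248125, sp=-3, e=sp−y=8.248125; I=4.010625, D=e−e_prev=14.735625; u=3/4·8.248125+2·4.010625+0·14.735625≈14.207344; next y=3/5·(-11.248125)+1·14.207344≈7.458469
n=4: y≈7.458469, sp=-3, e=sp−y≈-10.458469; I≈-6.447844, D=e−e_prev≈-18.706594; u=3/4·(-10.458469)+2·(-6.447844)+0·(-18.706594)≈-20.739539; next y=3/5·7.458469+1·(-20.739539)≈-16.264458
n=5: y≈-16.264458, sp=-3, e=sp−y≈13.264458; I≈6.816614, D=e−e_prev≈23.722927; u=3/4·13.264458+2·6.816614+0·23.722927≈23.581571; next y=3/5·(-16.264458)+1·23.581571≈13.822897

0 -3 -8.250 0.000
1 -3 8.438 -8.250
2 -3 -13.341 3.488
3 -3 14.207 -11.248
4 -3 -20.740 7.458
5 -3 23.582 -16.264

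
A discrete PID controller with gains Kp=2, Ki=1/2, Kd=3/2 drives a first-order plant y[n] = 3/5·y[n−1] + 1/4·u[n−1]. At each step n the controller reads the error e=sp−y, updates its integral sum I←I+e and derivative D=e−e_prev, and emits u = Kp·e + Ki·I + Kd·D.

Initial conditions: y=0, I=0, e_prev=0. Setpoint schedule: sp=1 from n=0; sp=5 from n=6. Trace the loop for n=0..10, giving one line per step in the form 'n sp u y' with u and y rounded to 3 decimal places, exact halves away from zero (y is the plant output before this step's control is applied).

0 1 4.000 0.000
1 1 -1.000 1.000
2 1 3.100 0.350
3 1 -0.090 0.985
4 1 2.536 0.569
5 1 0.501 0.975
6 5 18.183 0.710
7 5 -3.116 4.972
8 5 14.361 2.204
9 5 0.773 4.913
10 5 11.967 3.141

(exact arithmetic carried between steps; '≈' marks a value shown rounded to 6 d.p. or computed from one; I and e_prev carry over from the previous line; the table rounds u and y to 3 d.p., halves away from zero)
n=0: y=0, sp=1, e=sp−y=1; I=1, D=e−e_prev=1; u=2·1+1/2·1+3/2·1=4; next y=3/5·0+1/4·4=1
n=1: y=1, sp=1, e=sp−y=0; I=1, D=e−e_prev=-1; u=2·0+1/2·1+3/2·(-1)=-1; next y=3/5·1+1/4·(-1)=0.35
n=2: y=0.35, sp=1, e=sp−y=0.65; I=1.65, D=e−e_prev=0.65; u=2·0.65+1/2·1.65+3/2·0.65=3.1; next y=3/5·0.35+1/4·3.1=0.985
n=3: y=0.985, sp=1, e=sp−y=0.015; I=1.665, D=e−e_prev=-0.635; u=2·0.015+1/2·1.665+3/2·(-0.635)=-0.09; next y=3/5·0.985+1/4·(-0.09)=0.5685
n=4: y=0.5685, sp=1, e=sp−y=0.4315; I=2.0965, D=e−e_prev=0.4165; u=2·0.4315+1/2·2.0965+3/2·0.4165=2.536; next y=3/5·0.5685+1/4·2.536=0.9751
n=5: y=0.9751, sp=1, e=sp−y=0.0249; I=2.1214, D=e−e_prev=-0.4066; u=2·0.0249+1/2·2.1214+3/2·(-0.4066)=0.5006; next y=3/5·0.9751+1/4·0.5006=0.71021
n=6: y=0.71021, sp=5, e=sp−y=4.28979; I=6.41119, D=e−e_prev=4.26489; u=2·4.28979+1/2·6.41119+3/2·4.26489=18.18251; next y=3/5·0.71021+1/4·18.18251≈4.971754
n=7: y≈4.971754, sp=5, e=sp−y≈0.028247; I≈6.439437, D=e−e_prev≈-4.261544; u=2·0.028247+1/2·6.439437+3/2·(-4.261544)≈-3.116104; next y=3/5·4.971754+1/4·(-3.116104)≈2.204026
n=8: y≈2.204026, sp=5, e=sp−y≈2.795974; I≈9.235410, D=e−e_prev≈2.767727; u=2·2.795974+1/2·9.235410+3/2·2.767727≈14.361244; next y=3/5·2.204026+1/4·14.361244≈4.912727
n=9: y≈4.912727, sp=5, e=sp−y≈0.087273; I≈9.322684, D=e−e_prev≈-2.708701; u=2·0.087273+1/2·9.322684+3/2·(-2.708701)≈0.772838; next y=3/5·4.912727+1/4·0.772838≈3.140845
n=10: y≈3.140845, sp=5, e=sp−y≈1.859155; I≈11.181838, D=e−e_prev≈1.771881; u=2·1.859155+1/2·11.181838+3/2·1.771881≈11.967050; next y=3/5·3.140845+1/4·11.967050≈4.876270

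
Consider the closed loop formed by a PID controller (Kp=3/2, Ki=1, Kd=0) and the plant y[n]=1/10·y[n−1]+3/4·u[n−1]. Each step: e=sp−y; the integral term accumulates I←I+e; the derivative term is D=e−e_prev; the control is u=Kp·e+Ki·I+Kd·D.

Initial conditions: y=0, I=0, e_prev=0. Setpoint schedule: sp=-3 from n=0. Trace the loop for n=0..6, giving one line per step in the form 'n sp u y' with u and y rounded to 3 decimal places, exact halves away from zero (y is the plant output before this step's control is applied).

(exact arithmetic carried between steps; '≈' marks a value shown rounded to 6 d.p. or computed from one; I and e_prev carry over from the previous line; the table rounds u and y to 3 d.p., halves away from zero)
n=0: y=0, sp=-3, e=sp−y=-3; I=-3, D=e−e_prev=-3; u=3/2·(-3)+1·(-3)+0·(-3)=-7.5; next y=1/10·0+3/4·(-7.5)=-5.625
n=1: y=-5.625, sp=-3, e=sp−y=2.625; I=-0.375, D=e−e_prev=5.625; u=3/2·2.625+1·(-0.375)+0·5.625=3.5625; next y=1/10·(-5.625)+3/4·3.5625=2.109375
n=2: y=2.109375, sp=-3, e=sp−y=-5.109375; I=-5.484375, D=e−e_prev=-7.734375; u=3/2·(-5.109375)+1·(-5.484375)+0·(-7.734375)≈-13.148438; next y=1/10·2.109375+3/4·(-13.148438)≈-9.650391
n=3: y≈-9.650391, sp=-3, e=sp−y≈6.650391; I≈1.166016, D=e−e_prev≈11.759766; u=3/2·6.650391+1·1.166016+0·11.759766≈11.141602; next y=1/10·(-9.650391)+3/4·11.141602≈7.391162
n=4: y≈7.391162, sp=-3, e=sp−y≈-10.391162; I≈-9.225146, D=e−e_prev≈-17.041553; u=3/2·(-10.391162)+1·(-9.225146)+0·(-17.041553)≈-24.811890; next y=1/10·7.391162+3/4·(-24.811890)≈-17.869801
n=5: y≈-17.869801, sp=-3, e=sp−y≈14.869801; I≈5.644655, D=e−e_prev≈25.260963; u=3/2·14.869801+1·5.644655+0·25.260963≈27.949356; next y=1/10·(-17.869801)+3/4·27.949356≈19.175037
n=6: y≈19.175037, sp=-3, e=sp−y≈-22.175037; I≈-16.530382, D=e−e_prev≈-37.044838; u=3/2·(-22.175037)+1·(-16.530382)+0·(-37.044838)≈-49.792938; next y=1/10·19.175037+3/4·(-49.792938)≈-35.427200

0 -3 -7.500 0.000
1 -3 3.563 -5.625
2 -3 -13.148 2.109
3 -3 11.142 -9.650
4 -3 -24.812 7.391
5 -3 27.949 -17.870
6 -3 -49.793 19.175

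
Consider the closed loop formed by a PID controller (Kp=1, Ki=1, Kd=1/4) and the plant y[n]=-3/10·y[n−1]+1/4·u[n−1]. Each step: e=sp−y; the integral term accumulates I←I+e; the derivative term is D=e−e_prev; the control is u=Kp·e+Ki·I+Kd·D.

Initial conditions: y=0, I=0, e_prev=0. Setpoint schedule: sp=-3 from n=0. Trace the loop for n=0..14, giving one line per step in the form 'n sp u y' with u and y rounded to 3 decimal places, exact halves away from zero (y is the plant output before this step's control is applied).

0 -3 -6.750 0.000
1 -3 -5.203 -1.688
2 -3 -8.947 -0.795
3 -3 -8.220 -1.998
4 -3 -10.744 -1.456
5 -3 -10.367 -2.249
6 -3 -12.064 -1.917
7 -3 -11.885 -2.441
8 -3 -13.029 -2.239
9 -3 -12.960 -2.586
10 -3 -13.734 -2.464
11 -3 -13.722 -2.694
12 -3 -14.247 -2.622
13 -3 -14.263 -2.775
14 -3 -14.620 -2.733

(exact arithmetic carried between steps; '≈' marks a value shown rounded to 6 d.p. or computed from one; I and e_prev carry over from the previous line; the table rounds u and y to 3 d.p., halves away from zero)
n=0: y=0, sp=-3, e=sp−y=-3; I=-3, D=e−e_prev=-3; u=1·(-3)+1·(-3)+1/4·(-3)=-6.75; next y=-3/10·0+1/4·(-6.75)=-1.6875
n=1: y=-1.6875, sp=-3, e=sp−y=-1.3125; I=-4.3125, D=e−e_prev=1.6875; u=1·(-1.3125)+1·(-4.3125)+1/4·1.6875=-5.203125; next y=-3/10·(-1.6875)+1/4·(-5.203125)≈-0.794531
n=2: y≈-0.794531, sp=-3, e=sp−y≈-2.205469; I≈-6.517969, D=e−e_prev≈-0.892969; u=1·(-2.205469)+1·(-6.517969)+1/4·(-0.892969)≈-8.946680; next y=-3/10·(-0.794531)+1/4·(-8.946680)≈-1.998311
n=3: y≈-1.998311, sp=-3, e=sp−y≈-1.001689; I≈-7.519658, D=e−e_prev≈1.203779; u=1·(-1.001689)+1·(-7.519658)+1/4·1.203779≈-8.220403; next y=-3/10·(-1.998311)+1/4·(-8.220403)≈-1.455608
n=4: y≈-1.455608, sp=-3, e=sp−y≈-1.544392; I≈-9.064051, D=e−e_prev≈-0.542703; u=1·(-1.544392)+1·(-9.064051)+1/4·(-0.542703)≈-10.744119; next y=-3/10·(-1.455608)+1/4·(-10.744119)≈-2.249347
n=5: y≈-2.249347, sp=-3, e=sp−y≈-0.750653; I≈-9.814703, D=e−e_prev≈0.793740; u=1·(-0.750653)+1·(-9.814703)+1/4·0.793740≈-10.366921; next y=-3/10·(-2.249347)+1/4·(-10.366921)≈-1.916926
n=6: y≈-1.916926, sp=-3, e=sp−y≈-1.083074; I≈-10.897777, D=e−e_prev≈-0.332421; u=1·(-1.083074)+1·(-10.897777)+1/4·(-0.332421)≈-12.063957; next y=-3/10·(-1.916926)+1/4·(-12.063957)≈-2.440911
n=7: y≈-2.440911, sp=-3, e=sp−y≈-0.559089; I≈-11.456866, D=e−e_prev≈0.523985; u=1·(-0.559089)+1·(-11.456866)+1/4·0.523985≈-11.884958; next y=-3/10·(-2.440911)+1/4·(-11.884958)≈-2.238966
n=8: y≈-2.238966, sp=-3, e=sp−y≈-0.761034; I≈-12.217900, D=e−e_prev≈-0.201945; u=1·(-0.761034)+1·(-12.217900)+1/4·(-0.201945)≈-13.029420; next y=-3/10·(-2.238966)+1/4·(-13.029420)≈-2.585665
n=9: y≈-2.585665, sp=-3, e=sp−y≈-0.414335; I≈-12.632235, D=e−e_prev≈0.346699; u=1·(-0.414335)+1·(-12.632235)+1/4·0.346699≈-12.959895; next y=-3/10·(-2.585665)+1/4·(-12.959895)≈-2.464274
n=10: y≈-2.464274, sp=-3, e=sp−y≈-0.535726; I≈-13.167960, D=e−e_prev≈-0.121391; u=1·(-0.535726)+1·(-13.167960)+1/4·(-0.121391)≈-13.734034; next y=-3/10·(-2.464274)+1/4·(-13.734034)≈-2.694226
n=11: y≈-2.694226, sp=-3, e=sp−y≈-0.305774; I≈-13.473734, D=e−e_prev≈0.229952; u=1·(-0.305774)+1·(-13.473734)+1/4·0.229952≈-13.722020; next y=-3/10·(-2.694226)+1/4·(-13.722020)≈-2.622237
n=12: y≈-2.622237, sp=-3, e=sp−y≈-0.377763; I≈-13.851497, D=e−e_prev≈-0.071989; u=1·(-0.377763)+1·(-13.851497)+1/4·(-0.071989)≈-14.247257; next y=-3/10·(-2.622237)+1/4·(-14.247257)≈-2.775143
n=13: y≈-2.775143, sp=-3, e=sp−y≈-0.224857; I≈-14.076354, D=e−e_prev≈0.152906; u=1·(-0.224857)+1·(-14.076354)+1/4·0.152906≈-14.262984; next y=-3/10·(-2.775143)+1/4·(-14.262984)≈-2.733203
n=14: y≈-2.733203, sp=-3, e=sp−y≈-0.266797; I≈-14.343151, D=e−e_prev≈-0.041940; u=1·(-0.266797)+1·(-14.343151)+1/4·(-0.041940)≈-14.620433; next y=-3/10·(-2.733203)+1/4·(-14.620433)≈-2.835147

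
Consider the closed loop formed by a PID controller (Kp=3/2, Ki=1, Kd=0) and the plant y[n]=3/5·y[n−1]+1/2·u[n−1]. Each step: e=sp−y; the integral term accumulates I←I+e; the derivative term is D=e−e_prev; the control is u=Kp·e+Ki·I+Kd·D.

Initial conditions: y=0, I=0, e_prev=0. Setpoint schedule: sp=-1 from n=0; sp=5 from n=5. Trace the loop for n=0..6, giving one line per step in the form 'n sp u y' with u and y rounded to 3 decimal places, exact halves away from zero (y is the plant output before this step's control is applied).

(exact arithmetic carried between steps; '≈' marks a value shown rounded to 6 d.p. or computed from one; I and e_prev carry over from the previous line; the table rounds u and y to 3 d.p., halves away from zero)
n=0: y=0, sp=-1, e=sp−y=-1; I=-1, D=e−e_prev=-1; u=3/2·(-1)+1·(-1)+0·(-1)=-2.5; next y=3/5·0+1/2·(-2.5)=-1.25
n=1: y=-1.25, sp=-1, e=sp−y=0.25; I=-0.75, D=e−e_prev=1.25; u=3/2·0.25+1·(-0.75)+0·1.25=-0.375; next y=3/5·(-1.25)+1/2·(-0.375)=-0.9375
n=2: y=-0.9375, sp=-1, e=sp−y=-0.0625; I=-0.8125, D=e−e_prev=-0.3125; u=3/2·(-0.0625)+1·(-0.8125)+0·(-0.3125)=-0.90625; next y=3/5·(-0.9375)+1/2·(-0.90625)=-1.015625
n=3: y=-1.015625, sp=-1, e=sp−y=0.015625; I=-0.796875, D=e−e_prev=0.078125; u=3/2·0.015625+1·(-0.796875)+0·0.078125≈-0.773438; next y=3/5·(-1.015625)+1/2·(-0.773438)≈-0.996094
n=4: y≈-0.996094, sp=-1, e=sp−y≈-0.003906; I≈-0.800781, D=e−e_prev≈-0.019531; u=3/2·(-0.003906)+1·(-0.800781)+0·(-0.019531)≈-0.806641; next y=3/5·(-0.996094)+1/2·(-0.806641)≈-1.000977
n=5: y≈-1.000977, sp=5, e=sp−y≈6.000977; I≈5.200195, D=e−e_prev≈6.004883; u=3/2·6.000977+1·5.200195+0·6.004883≈14.201660; next y=3/5·(-1.000977)+1/2·14.201660≈6.500244
n=6: y≈6.500244, sp=5, e=sp−y≈-1.500244; I≈3.699951, D=e−e_prev≈-7.501221; u=3/2·(-1.500244)+1·3.699951+0·(-7.501221)≈1.449585; next y=3/5·6.500244+1/2·1.449585≈4.624939

0 -1 -2.500 0.000
1 -1 -0.375 -1.250
2 -1 -0.906 -0.938
3 -1 -0.773 -1.016
4 -1 -0.807 -0.996
5 5 14.202 -1.001
6 5 1.450 6.500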